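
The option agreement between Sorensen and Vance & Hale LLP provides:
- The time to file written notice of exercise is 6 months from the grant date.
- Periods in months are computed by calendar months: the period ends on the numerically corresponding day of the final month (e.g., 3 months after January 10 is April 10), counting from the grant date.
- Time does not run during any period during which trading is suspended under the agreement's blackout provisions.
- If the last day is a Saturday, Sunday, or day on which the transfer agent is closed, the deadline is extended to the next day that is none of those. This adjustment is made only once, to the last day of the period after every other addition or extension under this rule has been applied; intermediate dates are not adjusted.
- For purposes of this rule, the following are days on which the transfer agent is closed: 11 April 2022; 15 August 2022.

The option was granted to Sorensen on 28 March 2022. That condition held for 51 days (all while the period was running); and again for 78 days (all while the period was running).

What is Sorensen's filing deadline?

6 months after 28 March 2022 is September 28, 2022.
Tolling adds 51 days: September 28, 2022 + 51 days = November 18, 2022.
Tolling adds 78 days: November 18, 2022 + 78 days = February 4, 2023.
February 4, 2023 is Saturday; February 5, 2023 is Sunday. The next qualifying day is February 6, 2023.

February 6, 2023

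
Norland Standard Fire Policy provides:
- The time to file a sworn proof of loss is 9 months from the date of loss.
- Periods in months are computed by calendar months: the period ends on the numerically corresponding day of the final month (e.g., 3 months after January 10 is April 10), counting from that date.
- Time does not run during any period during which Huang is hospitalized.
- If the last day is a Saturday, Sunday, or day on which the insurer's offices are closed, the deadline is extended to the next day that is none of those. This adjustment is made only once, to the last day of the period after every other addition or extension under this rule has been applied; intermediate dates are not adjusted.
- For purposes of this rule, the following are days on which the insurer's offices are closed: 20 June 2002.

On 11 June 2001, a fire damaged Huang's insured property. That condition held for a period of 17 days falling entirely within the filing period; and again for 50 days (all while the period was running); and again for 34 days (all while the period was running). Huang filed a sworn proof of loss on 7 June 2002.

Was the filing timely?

Yes

9 months after 11 June 2001 is March 11, 2002.
Tolling adds 17 days: March 11, 2002 + 17 days = March 28, 2002.
Tolling adds 50 days: March 28, 2002 + 50 days = May 17, 2002.
Tolling adds 34 days: May 17, 2002 + 34 days = June 20, 2002.
June 20, 2002 is a listed holiday. The next qualifying day is June 21, 2002.
The deadline is June 21, 2002; the filing on June 7, 2002 is on or before that date.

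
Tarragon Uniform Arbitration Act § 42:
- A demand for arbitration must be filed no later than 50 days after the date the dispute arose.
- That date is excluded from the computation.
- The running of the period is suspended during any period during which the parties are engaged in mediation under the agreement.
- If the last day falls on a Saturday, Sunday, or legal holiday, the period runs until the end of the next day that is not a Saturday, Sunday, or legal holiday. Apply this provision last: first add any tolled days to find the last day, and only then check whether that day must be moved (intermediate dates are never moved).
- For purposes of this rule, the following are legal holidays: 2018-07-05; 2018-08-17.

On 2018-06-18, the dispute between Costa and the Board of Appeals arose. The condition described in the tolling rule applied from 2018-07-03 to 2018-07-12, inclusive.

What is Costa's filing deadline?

August 20, 2018

50 days after 2018-06-18 is August 7, 2018.
From July 3, 2018 through July 12, 2018 inclusive is 10 days; tolling adds 10 days: August 7, 2018 + 10 days = August 17, 2018.
August 17, 2018 is a listed holiday; August 18, 2018 is Saturday; August 19, 2018 is Sunday. The next qualifying day is August 20, 2018.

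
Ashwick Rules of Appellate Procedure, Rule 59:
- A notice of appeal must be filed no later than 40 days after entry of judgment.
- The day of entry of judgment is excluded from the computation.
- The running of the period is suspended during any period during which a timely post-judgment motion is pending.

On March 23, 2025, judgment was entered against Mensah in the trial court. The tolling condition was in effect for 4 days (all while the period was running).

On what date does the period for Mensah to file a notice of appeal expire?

40 days after March 23, 2025 is May 2, 2025.
Tolling adds 4 days: May 2, 2025 + 4 days = May 6, 2025.

May 6, 2025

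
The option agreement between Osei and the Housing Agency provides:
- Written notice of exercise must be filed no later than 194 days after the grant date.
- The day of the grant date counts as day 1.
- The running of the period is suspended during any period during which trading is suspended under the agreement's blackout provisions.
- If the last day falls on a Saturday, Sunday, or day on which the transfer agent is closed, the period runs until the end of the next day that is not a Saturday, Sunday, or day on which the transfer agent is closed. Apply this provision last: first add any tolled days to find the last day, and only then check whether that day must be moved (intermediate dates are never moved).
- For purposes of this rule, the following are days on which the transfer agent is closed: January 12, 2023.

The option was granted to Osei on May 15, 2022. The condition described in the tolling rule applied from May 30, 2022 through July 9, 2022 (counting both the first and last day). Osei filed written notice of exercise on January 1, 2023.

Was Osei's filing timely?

Yes

Counting May 15, 2022 as day 1, day 194 is November 24, 2022.
From May 30, 2022 through July 9, 2022 inclusive is 41 days; tolling adds 41 days: November 24, 2022 + 41 days = January 4, 2023.
January 4, 2023 is a Wednesday and not a day on which the transfer agent is closed, so no extension applies.
The deadline is January 4, 2023; the filing on January 1, 2023 is on or before that date.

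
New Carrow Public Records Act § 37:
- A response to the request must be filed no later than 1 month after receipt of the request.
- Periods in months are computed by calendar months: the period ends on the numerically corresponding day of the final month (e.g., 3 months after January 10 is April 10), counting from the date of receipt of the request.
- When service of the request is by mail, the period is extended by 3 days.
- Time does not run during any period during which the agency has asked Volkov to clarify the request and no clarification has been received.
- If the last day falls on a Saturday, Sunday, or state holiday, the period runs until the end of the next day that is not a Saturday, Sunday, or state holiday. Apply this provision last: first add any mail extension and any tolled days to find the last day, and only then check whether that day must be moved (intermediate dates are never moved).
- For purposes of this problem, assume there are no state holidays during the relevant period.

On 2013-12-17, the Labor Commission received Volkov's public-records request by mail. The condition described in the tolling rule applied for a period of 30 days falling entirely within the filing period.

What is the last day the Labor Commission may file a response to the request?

1 month after 2013-12-17 is January 17, 2014.
Service was by mail, adding 3 days: January 17, 2014 + 3 days = January 20, 2014.
Tolling adds 30 days: January 20, 2014 + 30 days = February 19, 2014.
February 19, 2014 is a Wednesday and not a state holiday, so no extension applies.

February 19, 2014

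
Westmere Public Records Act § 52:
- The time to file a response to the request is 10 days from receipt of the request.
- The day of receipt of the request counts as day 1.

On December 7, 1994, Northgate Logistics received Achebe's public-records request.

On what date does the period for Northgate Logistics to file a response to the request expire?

December 16, 1994

Counting December 7, 1994 as day 1, day 10 is December 16, 1994.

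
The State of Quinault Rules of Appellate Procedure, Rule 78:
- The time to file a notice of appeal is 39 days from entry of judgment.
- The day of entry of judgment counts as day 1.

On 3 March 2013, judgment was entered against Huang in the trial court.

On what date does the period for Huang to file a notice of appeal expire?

April 10, 2013

Counting 3 March 2013 as day 1, day 39 is April 10, 2013.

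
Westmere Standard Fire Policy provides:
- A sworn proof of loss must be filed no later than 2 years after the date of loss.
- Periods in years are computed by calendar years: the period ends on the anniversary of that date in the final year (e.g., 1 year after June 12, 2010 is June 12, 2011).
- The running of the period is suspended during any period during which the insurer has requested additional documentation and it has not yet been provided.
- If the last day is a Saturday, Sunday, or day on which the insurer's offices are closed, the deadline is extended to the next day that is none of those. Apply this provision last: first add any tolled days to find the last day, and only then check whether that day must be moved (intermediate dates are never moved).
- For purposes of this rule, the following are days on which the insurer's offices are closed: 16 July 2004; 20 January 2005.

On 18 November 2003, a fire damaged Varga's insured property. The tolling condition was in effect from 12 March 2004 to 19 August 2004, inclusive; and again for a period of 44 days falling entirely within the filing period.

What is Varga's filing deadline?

June 12, 2006

2 years after 18 November 2003 is November 18, 2005.
From March 12, 2004 through August 19, 2004 inclusive is 161 days; tolling adds 161 days: November 18, 2005 + 161 days = April 28, 2006.
Tolling adds 44 days: April 28, 2006 + 44 days = June 11, 2006.
June 11, 2006 is Sunday. The next qualifying day is June 12, 2006.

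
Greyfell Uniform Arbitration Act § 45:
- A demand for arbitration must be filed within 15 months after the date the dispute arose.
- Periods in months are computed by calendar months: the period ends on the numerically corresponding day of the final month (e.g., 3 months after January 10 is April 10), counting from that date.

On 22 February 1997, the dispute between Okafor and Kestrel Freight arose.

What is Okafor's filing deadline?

15 months after 22 February 1997 is May 22, 1998.

May 22, 1998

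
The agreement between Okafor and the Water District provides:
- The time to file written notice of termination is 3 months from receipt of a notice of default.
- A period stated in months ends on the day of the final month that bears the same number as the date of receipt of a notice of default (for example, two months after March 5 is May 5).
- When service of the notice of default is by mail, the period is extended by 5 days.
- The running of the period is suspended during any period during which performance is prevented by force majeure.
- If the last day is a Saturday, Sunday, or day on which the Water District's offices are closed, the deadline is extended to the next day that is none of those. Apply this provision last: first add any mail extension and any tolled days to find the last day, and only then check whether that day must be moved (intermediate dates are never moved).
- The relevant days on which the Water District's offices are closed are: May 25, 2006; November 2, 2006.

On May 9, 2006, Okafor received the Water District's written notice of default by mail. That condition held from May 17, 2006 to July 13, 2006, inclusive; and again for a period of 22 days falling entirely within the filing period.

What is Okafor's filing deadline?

November 3, 2006

3 months after May 9, 2006 is August 9, 2006.
Service was by mail, adding 5 days: August 9, 2006 + 5 days = August 14, 2006.
From May 17, 2006 through July 13, 2006 inclusive is 58 days; tolling adds 58 days: August 14, 2006 + 58 days = October 11, 2006.
Tolling adds 22 days: October 11, 2006 + 22 days = November 2, 2006.
November 2, 2006 is a listed holiday. The next qualifying day is November 3, 2006.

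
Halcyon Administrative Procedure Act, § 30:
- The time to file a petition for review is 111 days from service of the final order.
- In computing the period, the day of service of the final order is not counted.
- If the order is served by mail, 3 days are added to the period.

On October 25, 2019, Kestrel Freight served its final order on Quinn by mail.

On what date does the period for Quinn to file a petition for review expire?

February 16, 2020

111 days after October 25, 2019 is February 13, 2020.
Service was by mail, adding 3 days: February 13, 2020 + 3 days = February 16, 2020.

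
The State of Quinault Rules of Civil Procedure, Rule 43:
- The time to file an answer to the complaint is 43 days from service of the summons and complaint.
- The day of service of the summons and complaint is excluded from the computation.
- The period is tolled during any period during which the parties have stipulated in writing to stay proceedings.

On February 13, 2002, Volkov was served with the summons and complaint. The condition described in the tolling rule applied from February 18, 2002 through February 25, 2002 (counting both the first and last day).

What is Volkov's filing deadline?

April 5, 2002

43 days after February 13, 2002 is March 28, 2002.
From February 18, 2002 through February 25, 2002 inclusive is 8 days; tolling adds 8 days: March 28, 2002 + 8 days = April 5, 2002.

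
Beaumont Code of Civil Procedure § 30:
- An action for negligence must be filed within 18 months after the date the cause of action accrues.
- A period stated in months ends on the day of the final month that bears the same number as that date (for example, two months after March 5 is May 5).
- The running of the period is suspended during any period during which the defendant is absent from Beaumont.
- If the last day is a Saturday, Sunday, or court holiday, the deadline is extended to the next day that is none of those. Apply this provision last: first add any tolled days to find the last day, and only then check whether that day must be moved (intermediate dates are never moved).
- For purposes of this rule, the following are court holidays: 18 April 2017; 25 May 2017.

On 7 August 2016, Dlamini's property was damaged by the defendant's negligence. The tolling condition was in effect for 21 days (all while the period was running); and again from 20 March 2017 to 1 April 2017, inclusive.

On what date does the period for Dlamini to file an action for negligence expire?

18 months after 7 August 2016 is February 7, 2018.
Tolling adds 21 days: February 7, 2018 + 21 days = February 28, 2018.
From March 20, 2017 through April 1, 2017 inclusive is 13 days; tolling adds 13 days: February 28, 2018 + 13 days = March 13, 2018.
March 13, 2018 is a Tuesday and not a court holiday, so no extension applies.

March 13, 2018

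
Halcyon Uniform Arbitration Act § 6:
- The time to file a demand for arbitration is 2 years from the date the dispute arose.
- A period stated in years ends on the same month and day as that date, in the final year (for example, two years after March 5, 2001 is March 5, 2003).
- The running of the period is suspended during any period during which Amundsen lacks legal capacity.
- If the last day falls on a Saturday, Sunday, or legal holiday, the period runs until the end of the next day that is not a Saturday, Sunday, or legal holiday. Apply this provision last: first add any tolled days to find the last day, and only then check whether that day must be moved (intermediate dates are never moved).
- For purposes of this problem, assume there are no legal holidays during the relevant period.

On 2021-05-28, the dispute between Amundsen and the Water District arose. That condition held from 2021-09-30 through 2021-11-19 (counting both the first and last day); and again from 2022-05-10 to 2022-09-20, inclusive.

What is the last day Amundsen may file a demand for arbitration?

2 years after 2021-05-28 is May 28, 2023.
From September 30, 2021 through November 19, 2021 inclusive is 51 days; tolling adds 51 days: May 28, 2023 + 51 days = July 18, 2023.
From May 10, 2022 through September 20, 2022 inclusive is 134 days; tolling adds 134 days: July 18, 2023 + 134 days = November 29, 2023.
November 29, 2023 is a Wednesday and not a legal holiday, so no extension applies.

November 29, 2023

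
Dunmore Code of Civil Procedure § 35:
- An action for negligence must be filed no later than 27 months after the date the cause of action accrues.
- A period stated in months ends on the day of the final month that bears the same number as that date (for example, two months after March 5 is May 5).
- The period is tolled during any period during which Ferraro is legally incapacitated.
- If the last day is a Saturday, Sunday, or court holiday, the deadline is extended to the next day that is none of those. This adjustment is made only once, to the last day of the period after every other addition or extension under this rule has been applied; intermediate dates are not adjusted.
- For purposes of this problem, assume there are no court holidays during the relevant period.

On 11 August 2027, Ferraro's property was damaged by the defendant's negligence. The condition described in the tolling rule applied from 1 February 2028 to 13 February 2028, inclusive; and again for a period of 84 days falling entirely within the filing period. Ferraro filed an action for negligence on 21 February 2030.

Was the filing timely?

27 months after 11 August 2027 is November 11, 2029.
From February 1, 2028 through February 13, 2028 inclusive is 13 days; tolling adds 13 days: November 11, 2029 + 13 days = November 24, 2029.
Tolling adds 84 days: November 24, 2029 + 84 days = February 16, 2030.
February 16, 2030 is Saturday; February 17, 2030 is Sunday. The next qualifying day is February 18, 2030.
The deadline is February 18, 2030; the filing on February 21, 2030 is after that date.

No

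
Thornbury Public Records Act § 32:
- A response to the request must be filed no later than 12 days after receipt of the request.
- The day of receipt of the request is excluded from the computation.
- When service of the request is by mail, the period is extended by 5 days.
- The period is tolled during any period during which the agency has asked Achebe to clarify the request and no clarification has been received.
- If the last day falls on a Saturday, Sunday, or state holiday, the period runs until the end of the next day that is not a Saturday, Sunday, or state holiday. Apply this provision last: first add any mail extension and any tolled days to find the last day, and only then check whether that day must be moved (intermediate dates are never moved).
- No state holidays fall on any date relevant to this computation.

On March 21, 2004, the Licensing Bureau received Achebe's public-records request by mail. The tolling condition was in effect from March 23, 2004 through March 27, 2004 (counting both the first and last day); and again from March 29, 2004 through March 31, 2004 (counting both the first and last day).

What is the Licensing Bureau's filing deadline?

April 15, 2004

12 days after March 21, 2004 is April 2, 2004.
Service was by mail, adding 5 days: April 2, 2004 + 5 days = April 7, 2004.
From March 23, 2004 through March 27, 2004 inclusive is 5 days; tolling adds 5 days: April 7, 2004 + 5 days = April 12, 2004.
From March 29, 2004 through March 31, 2004 inclusive is 3 days; tolling adds 3 days: April 12, 2004 + 3 days = April 15, 2004.
April 15, 2004 is a Thursday and not a state holiday, so no extension applies.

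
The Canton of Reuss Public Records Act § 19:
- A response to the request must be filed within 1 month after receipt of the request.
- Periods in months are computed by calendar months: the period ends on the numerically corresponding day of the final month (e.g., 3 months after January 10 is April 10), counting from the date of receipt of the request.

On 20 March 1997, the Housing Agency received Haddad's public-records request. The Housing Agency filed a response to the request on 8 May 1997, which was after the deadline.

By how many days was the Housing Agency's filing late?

1 month after 20 March 1997 is April 20, 1997.
The deadline is April 20, 1997; from April 20, 1997 to May 8, 1997 is 18 days.

18 days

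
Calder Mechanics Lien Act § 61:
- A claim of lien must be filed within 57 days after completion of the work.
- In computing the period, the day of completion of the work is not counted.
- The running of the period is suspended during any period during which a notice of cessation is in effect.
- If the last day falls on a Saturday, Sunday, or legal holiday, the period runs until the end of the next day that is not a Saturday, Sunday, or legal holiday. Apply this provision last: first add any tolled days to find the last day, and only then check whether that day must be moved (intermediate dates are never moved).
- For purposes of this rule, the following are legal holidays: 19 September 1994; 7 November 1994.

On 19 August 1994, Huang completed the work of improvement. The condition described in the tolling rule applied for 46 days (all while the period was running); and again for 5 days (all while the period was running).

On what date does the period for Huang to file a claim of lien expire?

57 days after 19 August 1994 is October 15, 1994.
Tolling adds 46 days: October 15, 1994 + 46 days = November 30, 1994.
Tolling adds 5 days: November 30, 1994 + 5 days = December 5, 1994.
December 5, 1994 is a Monday and not a legal holiday, so no extension applies.

December 5, 1994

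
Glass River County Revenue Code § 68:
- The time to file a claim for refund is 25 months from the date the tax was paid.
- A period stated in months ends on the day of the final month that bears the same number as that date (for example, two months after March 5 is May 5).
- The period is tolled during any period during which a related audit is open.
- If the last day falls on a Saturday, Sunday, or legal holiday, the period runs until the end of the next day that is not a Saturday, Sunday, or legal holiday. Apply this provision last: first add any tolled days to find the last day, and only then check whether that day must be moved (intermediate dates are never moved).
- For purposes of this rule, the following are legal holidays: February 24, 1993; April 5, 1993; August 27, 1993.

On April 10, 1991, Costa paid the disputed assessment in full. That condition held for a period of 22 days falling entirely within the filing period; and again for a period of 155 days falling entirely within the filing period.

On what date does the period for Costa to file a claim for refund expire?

November 3, 1993

25 months after April 10, 1991 is May 10, 1993.
Tolling adds 22 days: May 10, 1993 + 22 days = June 1, 1993.
Tolling adds 155 days: June 1, 1993 + 155 days = November 3, 1993.
November 3, 1993 is a Wednesday and not a legal holiday, so no extension applies.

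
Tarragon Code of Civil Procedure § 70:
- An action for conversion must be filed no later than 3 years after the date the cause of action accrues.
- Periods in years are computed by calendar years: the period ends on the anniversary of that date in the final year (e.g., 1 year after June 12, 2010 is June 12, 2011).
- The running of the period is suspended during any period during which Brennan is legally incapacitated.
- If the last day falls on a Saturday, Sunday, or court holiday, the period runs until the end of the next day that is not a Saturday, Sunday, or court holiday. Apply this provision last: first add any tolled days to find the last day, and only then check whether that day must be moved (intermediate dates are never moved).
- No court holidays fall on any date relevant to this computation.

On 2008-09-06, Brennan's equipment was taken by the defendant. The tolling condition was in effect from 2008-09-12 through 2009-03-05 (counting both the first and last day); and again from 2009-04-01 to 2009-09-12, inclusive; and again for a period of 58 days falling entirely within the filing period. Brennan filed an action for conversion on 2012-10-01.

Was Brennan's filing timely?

Yes

3 years after 2008-09-06 is September 6, 2011.
From September 12, 2008 through March 5, 2009 inclusive is 175 days; tolling adds 175 days: September 6, 2011 + 175 days = February 28, 2012.
From April 1, 2009 through September 12, 2009 inclusive is 165 days; tolling adds 165 days: February 28, 2012 + 165 days = August 11, 2012.
Tolling adds 58 days: August 11, 2012 + 58 days = October 8, 2012.
October 8, 2012 is a Monday and not a court holiday, so no extension applies.
The deadline is October 8, 2012; the filing on October 1, 2012 is on or before that date.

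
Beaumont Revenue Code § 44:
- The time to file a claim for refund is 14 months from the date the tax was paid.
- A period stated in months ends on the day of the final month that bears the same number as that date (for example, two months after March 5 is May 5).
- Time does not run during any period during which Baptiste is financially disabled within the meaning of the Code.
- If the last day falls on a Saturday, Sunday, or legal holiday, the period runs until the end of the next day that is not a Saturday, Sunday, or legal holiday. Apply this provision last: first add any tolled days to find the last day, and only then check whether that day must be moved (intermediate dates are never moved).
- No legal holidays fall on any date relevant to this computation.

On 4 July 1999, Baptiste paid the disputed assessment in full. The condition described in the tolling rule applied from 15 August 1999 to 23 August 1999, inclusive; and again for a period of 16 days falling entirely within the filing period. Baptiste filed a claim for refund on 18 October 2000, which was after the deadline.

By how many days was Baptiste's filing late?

19 days

14 months after 4 July 1999 is September 4, 2000.
From August 15, 1999 through August 23, 1999 inclusive is 9 days; tolling adds 9 days: September 4, 2000 + 9 days = September 13, 2000.
Tolling adds 16 days: September 13, 2000 + 16 days = September 29, 2000.
September 29, 2000 is a Friday and not a legal holiday, so no extension applies.
The deadline is September 29, 2000; from September 29, 2000 to October 18, 2000 is 19 days.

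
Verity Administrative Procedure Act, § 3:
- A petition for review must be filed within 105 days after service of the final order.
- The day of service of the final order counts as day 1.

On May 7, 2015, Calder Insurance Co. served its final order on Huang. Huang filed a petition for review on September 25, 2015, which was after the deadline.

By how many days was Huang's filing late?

Counting May 7, 2015 as day 1, day 105 is August 19, 2015.
The deadline is August 19, 2015; from August 19, 2015 to September 25, 2015 is 37 days.

37 days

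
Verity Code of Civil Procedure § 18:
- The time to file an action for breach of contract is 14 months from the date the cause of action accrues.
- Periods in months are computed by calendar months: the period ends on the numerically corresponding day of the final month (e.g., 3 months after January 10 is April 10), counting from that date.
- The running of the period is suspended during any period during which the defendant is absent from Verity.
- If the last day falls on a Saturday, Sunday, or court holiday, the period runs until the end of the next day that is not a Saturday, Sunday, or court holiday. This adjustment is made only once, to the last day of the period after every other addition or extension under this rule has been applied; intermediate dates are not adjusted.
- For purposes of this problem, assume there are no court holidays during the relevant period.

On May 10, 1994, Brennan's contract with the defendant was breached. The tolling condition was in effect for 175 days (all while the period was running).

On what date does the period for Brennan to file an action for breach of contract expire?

14 months after May 10, 1994 is July 10, 1995.
Tolling adds 175 days: July 10, 1995 + 175 days = January 1, 1996.
January 1, 1996 is a Monday and not a court holiday, so no extension applies.

January 1, 1996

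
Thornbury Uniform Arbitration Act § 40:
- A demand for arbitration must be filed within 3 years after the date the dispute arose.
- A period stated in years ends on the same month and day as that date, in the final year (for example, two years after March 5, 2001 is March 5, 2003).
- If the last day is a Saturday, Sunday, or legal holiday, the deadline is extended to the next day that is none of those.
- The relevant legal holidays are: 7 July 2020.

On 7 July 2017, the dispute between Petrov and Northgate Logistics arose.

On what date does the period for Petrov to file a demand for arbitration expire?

July 8, 2020

3 years after 7 July 2017 is July 7, 2020.
July 7, 2020 is a listed holiday. The next qualifying day is July 8, 2020.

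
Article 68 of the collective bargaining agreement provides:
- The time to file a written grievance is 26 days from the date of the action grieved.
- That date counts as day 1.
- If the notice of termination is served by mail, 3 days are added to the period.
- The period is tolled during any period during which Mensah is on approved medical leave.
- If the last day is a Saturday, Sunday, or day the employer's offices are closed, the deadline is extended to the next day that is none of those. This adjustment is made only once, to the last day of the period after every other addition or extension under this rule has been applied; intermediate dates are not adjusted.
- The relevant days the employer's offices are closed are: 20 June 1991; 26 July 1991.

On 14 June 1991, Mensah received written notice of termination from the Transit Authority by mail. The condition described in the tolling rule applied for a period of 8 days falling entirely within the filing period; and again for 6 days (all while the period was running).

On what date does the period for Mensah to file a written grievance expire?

July 29, 1991

Counting 14 June 1991 as day 1, day 26 is July 9, 1991.
Service was by mail, adding 3 days: July 9, 1991 + 3 days = July 12, 1991.
Tolling adds 8 days: July 12, 1991 + 8 days = July 20, 1991.
Tolling adds 6 days: July 20, 1991 + 6 days = July 26, 1991.
July 26, 1991 is a listed holiday; July 27, 1991 is Saturday; July 28, 1991 is Sunday. The next qualifying day is July 29, 1991.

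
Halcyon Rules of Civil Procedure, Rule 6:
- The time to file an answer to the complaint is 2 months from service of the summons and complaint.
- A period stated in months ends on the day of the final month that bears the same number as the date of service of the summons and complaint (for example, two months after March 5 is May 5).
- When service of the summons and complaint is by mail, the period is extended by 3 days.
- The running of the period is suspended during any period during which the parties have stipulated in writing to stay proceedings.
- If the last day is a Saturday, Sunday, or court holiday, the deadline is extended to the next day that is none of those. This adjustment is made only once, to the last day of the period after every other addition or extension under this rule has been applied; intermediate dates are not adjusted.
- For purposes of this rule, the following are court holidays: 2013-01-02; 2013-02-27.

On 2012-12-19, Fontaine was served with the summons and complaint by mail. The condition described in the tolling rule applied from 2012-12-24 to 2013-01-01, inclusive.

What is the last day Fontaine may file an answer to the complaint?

March 4, 2013

2 months after 2012-12-19 is February 19, 2013.
Service was by mail, adding 3 days: February 19, 2013 + 3 days = February 22, 2013.
From December 24, 2012 through January 1, 2013 inclusive is 9 days; tolling adds 9 days: February 22, 2013 + 9 days = March 3, 2013.
March 3, 2013 is Sunday. The next qualifying day is March 4, 2013.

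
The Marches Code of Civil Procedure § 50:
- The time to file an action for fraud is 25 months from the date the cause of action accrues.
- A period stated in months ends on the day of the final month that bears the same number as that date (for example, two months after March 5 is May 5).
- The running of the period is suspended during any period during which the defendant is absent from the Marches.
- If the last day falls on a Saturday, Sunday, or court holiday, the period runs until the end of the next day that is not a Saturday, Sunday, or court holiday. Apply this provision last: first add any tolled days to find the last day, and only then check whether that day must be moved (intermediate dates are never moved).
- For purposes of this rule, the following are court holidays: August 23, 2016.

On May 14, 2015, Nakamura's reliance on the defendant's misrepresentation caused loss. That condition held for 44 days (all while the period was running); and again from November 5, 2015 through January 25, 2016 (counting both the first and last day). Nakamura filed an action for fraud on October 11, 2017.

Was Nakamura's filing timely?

Yes

25 months after May 14, 2015 is June 14, 2017.
Tolling adds 44 days: June 14, 2017 + 44 days = July 28, 2017.
From November 5, 2015 through January 25, 2016 inclusive is 82 days; tolling adds 82 days: July 28, 2017 + 82 days = October 18, 2017.
October 18, 2017 is a Wednesday and not a court holiday, so no extension applies.
The deadline is October 18, 2017; the filing on October 11, 2017 is on or before that date.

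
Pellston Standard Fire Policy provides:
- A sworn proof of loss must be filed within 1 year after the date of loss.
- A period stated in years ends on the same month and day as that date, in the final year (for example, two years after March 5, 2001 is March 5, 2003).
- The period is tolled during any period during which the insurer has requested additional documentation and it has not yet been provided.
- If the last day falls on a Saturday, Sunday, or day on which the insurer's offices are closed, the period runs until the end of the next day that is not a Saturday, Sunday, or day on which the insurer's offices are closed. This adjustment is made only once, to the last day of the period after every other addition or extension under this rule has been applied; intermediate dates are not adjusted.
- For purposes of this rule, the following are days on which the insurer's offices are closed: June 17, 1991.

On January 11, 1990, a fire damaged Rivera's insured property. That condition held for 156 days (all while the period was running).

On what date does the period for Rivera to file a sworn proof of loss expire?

1 year after January 11, 1990 is January 11, 1991.
Tolling adds 156 days: January 11, 1991 + 156 days = June 16, 1991.
June 16, 1991 is Sunday; June 17, 1991 is a listed holiday. The next qualifying day is June 18, 1991.

June 18, 1991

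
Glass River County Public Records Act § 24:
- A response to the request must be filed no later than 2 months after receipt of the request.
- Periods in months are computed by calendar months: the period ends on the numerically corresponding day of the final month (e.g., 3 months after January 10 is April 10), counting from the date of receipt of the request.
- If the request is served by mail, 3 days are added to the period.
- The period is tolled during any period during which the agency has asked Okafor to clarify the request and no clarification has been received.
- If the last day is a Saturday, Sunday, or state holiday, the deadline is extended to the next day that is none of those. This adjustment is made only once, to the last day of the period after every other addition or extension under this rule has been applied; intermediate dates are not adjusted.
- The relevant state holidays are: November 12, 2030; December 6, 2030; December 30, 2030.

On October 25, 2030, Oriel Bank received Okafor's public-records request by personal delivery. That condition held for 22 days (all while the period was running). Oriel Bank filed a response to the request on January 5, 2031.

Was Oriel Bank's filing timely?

2 months after October 25, 2030 is December 25, 2030.
Service was not by mail, so no mail extension applies.
Tolling adds 22 days: December 25, 2030 + 22 days = January 16, 2031.
January 16, 2031 is a Thursday and not a state holiday, so no extension applies.
The deadline is January 16, 2031; the filing on January 5, 2031 is on or before that date.

Yes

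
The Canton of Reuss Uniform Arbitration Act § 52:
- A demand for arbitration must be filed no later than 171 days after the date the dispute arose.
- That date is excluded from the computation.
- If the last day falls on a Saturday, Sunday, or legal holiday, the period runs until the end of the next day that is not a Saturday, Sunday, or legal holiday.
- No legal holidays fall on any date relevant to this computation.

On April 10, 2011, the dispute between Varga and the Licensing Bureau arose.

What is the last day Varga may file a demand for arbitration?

171 days after April 10, 2011 is September 28, 2011.
September 28, 2011 is a Wednesday and not a legal holiday, so no extension applies.

September 28, 2011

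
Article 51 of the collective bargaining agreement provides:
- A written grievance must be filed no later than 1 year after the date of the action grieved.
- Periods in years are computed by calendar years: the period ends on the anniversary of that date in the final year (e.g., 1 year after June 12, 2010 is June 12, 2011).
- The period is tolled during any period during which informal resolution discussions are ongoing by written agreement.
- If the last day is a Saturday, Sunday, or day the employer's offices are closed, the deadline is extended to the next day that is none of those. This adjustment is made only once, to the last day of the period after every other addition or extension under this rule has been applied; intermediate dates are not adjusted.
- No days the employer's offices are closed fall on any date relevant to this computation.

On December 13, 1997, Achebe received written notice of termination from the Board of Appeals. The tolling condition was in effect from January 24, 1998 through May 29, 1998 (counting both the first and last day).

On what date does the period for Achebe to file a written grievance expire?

April 19, 1999

1 year after December 13, 1997 is December 13, 1998.
From January 24, 1998 through May 29, 1998 inclusive is 126 days; tolling adds 126 days: December 13, 1998 + 126 days = April 18, 1999.
April 18, 1999 is Sunday. The next qualifying day is April 19, 1999.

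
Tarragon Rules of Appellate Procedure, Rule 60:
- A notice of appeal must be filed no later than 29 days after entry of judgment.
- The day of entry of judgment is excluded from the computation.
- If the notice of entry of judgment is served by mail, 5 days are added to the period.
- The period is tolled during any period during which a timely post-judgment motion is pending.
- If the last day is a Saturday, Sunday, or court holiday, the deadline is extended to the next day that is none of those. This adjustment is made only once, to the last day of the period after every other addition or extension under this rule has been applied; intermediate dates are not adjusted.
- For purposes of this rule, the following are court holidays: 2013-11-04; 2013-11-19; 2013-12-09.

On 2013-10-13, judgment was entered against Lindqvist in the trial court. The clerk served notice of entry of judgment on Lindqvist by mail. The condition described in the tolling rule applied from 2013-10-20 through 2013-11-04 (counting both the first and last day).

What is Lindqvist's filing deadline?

29 days after 2013-10-13 is November 11, 2013.
Service was by mail, adding 5 days: November 11, 2013 + 5 days = November 16, 2013.
From October 20, 2013 through November 4, 2013 inclusive is 16 days; tolling adds 16 days: November 16, 2013 + 16 days = December 2, 2013.
December 2, 2013 is a Monday and not a court holiday, so no extension applies.

December 2, 2013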